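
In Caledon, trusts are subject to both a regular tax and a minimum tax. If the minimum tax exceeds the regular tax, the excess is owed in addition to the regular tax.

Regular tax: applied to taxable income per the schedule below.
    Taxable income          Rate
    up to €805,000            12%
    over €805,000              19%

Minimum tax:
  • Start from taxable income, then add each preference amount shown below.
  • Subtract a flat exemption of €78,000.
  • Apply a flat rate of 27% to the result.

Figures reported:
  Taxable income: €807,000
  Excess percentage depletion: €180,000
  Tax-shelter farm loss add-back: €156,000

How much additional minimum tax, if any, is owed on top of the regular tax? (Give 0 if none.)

Regular tax:
  €805,000 × 12% = €96,600
  €2,000 × 19% = €380
  → €96,980

Minimum tax:
  Adjusted income: €807,000 + €180,000 + €156,000 = €1,143,000
  Less exemption €78,000 → base €1,065,000
  €1,065,000 × 27% = €287,550

Excess of minimum tax over regular tax: €287,550 − €96,980 = €190,570.

€190,570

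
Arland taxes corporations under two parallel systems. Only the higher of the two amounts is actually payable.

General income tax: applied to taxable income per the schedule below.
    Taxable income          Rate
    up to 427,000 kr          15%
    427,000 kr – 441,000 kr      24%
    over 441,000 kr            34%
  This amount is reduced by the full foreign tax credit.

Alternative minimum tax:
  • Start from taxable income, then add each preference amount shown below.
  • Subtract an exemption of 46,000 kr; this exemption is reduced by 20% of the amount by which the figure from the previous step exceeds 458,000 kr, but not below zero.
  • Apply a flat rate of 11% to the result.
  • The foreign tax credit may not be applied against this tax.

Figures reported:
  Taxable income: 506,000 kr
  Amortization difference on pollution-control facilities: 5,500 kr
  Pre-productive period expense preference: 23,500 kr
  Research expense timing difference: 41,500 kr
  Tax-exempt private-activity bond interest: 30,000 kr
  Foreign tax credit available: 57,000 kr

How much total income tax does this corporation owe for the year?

64,922 kr

Alternative minimum tax:
  Adjusted income: 506,000 kr + 5,500 kr + 23,500 kr + 41,500 kr + 30,000 kr = 606,500 kr
  Exemption: 46,000 kr − 20% × (606,500 kr − 458,000 kr) = 46,000 kr − 29,700 kr = 16,300 kr
  Base: 606,500 kr − 16,300 kr = 590,200 kr
  590,200 kr × 11% = 64,922 kr

General income tax:
  427,000 kr × 15% = 64,050 kr
  14,000 kr × 24% = 3,360 kr
  65,000 kr × 34% = 22,100 kr
  → 89,510 kr
  Less foreign tax credit 57,000 kr → 32,510 kr

64,922 kr > 32,510 kr, so the alternative minimum tax is the binding amount.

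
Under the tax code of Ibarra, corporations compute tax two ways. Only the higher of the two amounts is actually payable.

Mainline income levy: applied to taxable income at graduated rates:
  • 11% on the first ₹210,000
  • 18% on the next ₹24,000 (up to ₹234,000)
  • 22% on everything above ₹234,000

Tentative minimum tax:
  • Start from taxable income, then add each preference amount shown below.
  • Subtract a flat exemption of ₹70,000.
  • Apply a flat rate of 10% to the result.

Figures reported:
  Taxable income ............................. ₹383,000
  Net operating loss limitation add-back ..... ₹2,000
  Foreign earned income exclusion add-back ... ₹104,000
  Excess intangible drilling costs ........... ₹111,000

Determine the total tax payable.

Mainline income levy:
  ₹210,000 × 11% = ₹23,100
  ₹24,000 × 18% = ₹4,320
  ₹149,000 × 22% = ₹32,780
  → ₹60,200

Tentative minimum tax:
  Adjusted income: ₹383,000 + ₹2,000 + ₹104,000 + ₹111,000 = ₹600,000
  Less exemption ₹70,000 → base ₹530,000
  ₹530,000 × 10% = ₹53,000

₹60,200 > ₹53,000, so the mainline income levy governs.

₹60,200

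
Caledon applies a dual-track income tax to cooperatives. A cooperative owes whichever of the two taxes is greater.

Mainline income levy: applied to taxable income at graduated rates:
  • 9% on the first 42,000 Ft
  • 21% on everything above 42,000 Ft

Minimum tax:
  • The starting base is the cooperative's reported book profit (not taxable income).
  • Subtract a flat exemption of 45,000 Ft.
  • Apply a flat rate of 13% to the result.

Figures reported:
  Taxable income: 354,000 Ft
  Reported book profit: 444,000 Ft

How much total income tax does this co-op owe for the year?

69,300 Ft

Minimum tax:
  Base (reported book profit): 444,000 Ft
  Less exemption 45,000 Ft → base 399,000 Ft
  399,000 Ft × 13% = 51,870 Ft

Mainline income levy:
  42,000 Ft × 9% = 3,780 Ft
  312,000 Ft × 21% = 65,520 Ft
  → 69,300 Ft

69,300 Ft > 51,870 Ft, so the mainline income levy governs.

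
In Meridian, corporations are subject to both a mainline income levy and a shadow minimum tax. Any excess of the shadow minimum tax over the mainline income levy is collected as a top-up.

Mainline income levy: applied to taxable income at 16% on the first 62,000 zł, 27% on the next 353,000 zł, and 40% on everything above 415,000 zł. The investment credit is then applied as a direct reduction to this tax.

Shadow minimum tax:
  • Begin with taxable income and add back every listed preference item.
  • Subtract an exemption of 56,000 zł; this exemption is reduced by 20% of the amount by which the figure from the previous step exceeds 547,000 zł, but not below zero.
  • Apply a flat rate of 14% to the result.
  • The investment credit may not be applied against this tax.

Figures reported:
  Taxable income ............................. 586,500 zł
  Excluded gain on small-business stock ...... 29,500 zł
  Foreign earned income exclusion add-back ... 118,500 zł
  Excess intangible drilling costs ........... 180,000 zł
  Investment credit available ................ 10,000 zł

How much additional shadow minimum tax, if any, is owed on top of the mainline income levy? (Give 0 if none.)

0 zł

Mainline income levy:
  62,000 zł × 16% = 9,920 zł
  353,000 zł × 27% = 95,310 zł
  171,500 zł × 40% = 68,600 zł
  → 173,830 zł
  Less investment credit 10,000 zł → 163,830 zł

Shadow minimum tax:
  Adjusted income: 586,500 zł + 29,500 zł + 118,500 zł + 180,000 zł = 914,500 zł
  Exemption: 20% × (914,500 zł − 547,000 zł) = 73,500 zł ≥ 56,000 zł, so the exemption is fully phased out
  Base: 914,500 zł − 0 zł = 914,500 zł
  914,500 zł × 14% = 128,030 zł

128,030 zł ≤ 163,830 zł, so no add-on is due.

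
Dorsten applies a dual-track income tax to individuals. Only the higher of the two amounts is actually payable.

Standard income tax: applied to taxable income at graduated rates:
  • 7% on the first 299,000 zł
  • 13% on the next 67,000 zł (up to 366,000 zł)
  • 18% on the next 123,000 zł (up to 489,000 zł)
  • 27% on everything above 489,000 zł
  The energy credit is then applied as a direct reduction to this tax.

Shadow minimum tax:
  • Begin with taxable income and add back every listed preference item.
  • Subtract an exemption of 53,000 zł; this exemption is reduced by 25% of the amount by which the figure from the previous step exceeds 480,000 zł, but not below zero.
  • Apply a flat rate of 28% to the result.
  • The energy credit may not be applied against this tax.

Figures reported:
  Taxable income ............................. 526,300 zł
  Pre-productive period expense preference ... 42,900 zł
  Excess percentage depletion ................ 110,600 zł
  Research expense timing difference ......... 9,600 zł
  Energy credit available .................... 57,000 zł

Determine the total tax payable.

Standard income tax:
  299,000 zł × 7% = 20,930 zł
  67,000 zł × 13% = 8,710 zł
  123,000 zł × 18% = 22,140 zł
  37,300 zł × 27% = 10,071 zł
  → 61,851 zł
  Less energy credit 57,000 zł → 4,851 zł

Shadow minimum tax:
  Adjusted income: 526,300 zł + 42,900 zł + 110,600 zł + 9,600 zł = 689,400 zł
  Exemption: 53,000 zł − 25% × (689,400 zł − 480,000 zł) = 53,000 zł − 52,350 zł = 650 zł
  Base: 689,400 zł − 650 zł = 688,750 zł
  688,750 zł × 28% = 192,850 zł

192,850 zł > 4,851 zł, so the shadow minimum tax is the binding amount.

192,850 zł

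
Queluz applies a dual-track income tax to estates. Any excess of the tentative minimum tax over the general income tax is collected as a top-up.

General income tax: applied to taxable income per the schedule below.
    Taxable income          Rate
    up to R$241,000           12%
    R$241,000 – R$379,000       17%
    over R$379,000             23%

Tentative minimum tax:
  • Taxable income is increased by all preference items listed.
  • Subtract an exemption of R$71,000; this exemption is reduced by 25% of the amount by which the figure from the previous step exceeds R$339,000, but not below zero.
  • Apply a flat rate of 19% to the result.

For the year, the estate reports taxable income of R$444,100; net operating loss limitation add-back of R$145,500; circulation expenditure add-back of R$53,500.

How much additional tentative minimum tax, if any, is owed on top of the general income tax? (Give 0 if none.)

R$54,836

Tentative minimum tax:
  Adjusted income: R$444,100 + R$145,500 + R$53,500 = R$643,100
  Exemption: 25% × (R$643,100 − R$339,000) = R$76,025 ≥ R$71,000, so the exemption is fully phased out
  Base: R$643,100 − R$0 = R$643,100
  R$643,100 × 19% = R$122,189

General income tax:
  R$241,000 × 12% = R$28,920
  R$138,000 × 17% = R$23,460
  R$65,100 × 23% = R$14,973
  → R$67,353

Excess of tentative minimum tax over general income tax: R$122,189 − R$67,353 = R$54,836.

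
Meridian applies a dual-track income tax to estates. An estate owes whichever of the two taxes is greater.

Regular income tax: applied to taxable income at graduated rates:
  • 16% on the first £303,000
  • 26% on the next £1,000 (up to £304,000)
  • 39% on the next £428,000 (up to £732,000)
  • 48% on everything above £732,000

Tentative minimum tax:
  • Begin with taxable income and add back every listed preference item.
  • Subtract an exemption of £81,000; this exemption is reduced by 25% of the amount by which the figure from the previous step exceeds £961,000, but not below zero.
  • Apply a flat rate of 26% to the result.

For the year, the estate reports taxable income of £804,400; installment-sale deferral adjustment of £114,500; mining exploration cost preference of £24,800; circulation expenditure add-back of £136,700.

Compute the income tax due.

Regular income tax:
  £303,000 × 16% = £48,480
  £1,000 × 26% = £260
  £428,000 × 39% = £166,920
  £72,400 × 48% = £34,752
  → £250,412

Tentative minimum tax:
  Adjusted income: £804,400 + £114,500 + £24,800 + £136,700 = £1,080,400
  Exemption: £81,000 − 25% × (£1,080,400 − £961,000) = £81,000 − £29,850 = £51,150
  Base: £1,080,400 − £51,150 = £1,029,250
  £1,029,250 × 26% = £267,605

£267,605 > £250,412, so the tentative minimum tax is the binding amount.

£267,605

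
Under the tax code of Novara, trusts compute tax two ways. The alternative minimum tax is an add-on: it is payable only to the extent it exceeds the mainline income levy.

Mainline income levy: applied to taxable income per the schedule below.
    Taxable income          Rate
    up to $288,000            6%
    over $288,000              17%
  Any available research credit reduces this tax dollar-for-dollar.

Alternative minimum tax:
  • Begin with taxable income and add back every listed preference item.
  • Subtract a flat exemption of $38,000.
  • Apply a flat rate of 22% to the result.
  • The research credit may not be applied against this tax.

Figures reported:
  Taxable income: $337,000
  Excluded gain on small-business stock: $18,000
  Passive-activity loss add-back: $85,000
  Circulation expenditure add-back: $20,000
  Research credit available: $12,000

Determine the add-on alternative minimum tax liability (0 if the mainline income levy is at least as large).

Alternative minimum tax:
  Adjusted income: $337,000 + $18,000 + $85,000 + $20,000 = $460,000
  Less exemption $38,000 → base $422,000
  $422,000 × 22% = $92,840

Mainline income levy:
  $288,000 × 6% = $17,280
  $49,000 × 17% = $8,330
  → $25,610
  Less research credit $12,000 → $13,610

Excess of alternative minimum tax over mainline income levy: $92,840 − $13,610 = $79,230.

$79,230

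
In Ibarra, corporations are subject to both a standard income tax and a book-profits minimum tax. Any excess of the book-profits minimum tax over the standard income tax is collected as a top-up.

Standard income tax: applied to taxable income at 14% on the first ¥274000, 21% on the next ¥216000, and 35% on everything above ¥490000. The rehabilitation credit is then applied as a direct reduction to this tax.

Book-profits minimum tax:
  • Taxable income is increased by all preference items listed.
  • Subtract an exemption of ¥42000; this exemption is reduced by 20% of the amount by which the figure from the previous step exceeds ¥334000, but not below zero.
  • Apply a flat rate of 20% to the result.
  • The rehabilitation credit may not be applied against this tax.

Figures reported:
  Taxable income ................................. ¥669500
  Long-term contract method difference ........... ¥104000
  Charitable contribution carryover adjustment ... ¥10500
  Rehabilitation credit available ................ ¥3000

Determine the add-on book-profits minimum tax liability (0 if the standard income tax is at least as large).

Standard income tax:
  ¥274000 × 14% = ¥38360
  ¥216000 × 21% = ¥45360
  ¥179500 × 35% = ¥62825
  → ¥146545
  Less rehabilitation credit ¥3000 → ¥143545

Book-profits minimum tax:
  Adjusted income: ¥669500 + ¥104000 + ¥10500 = ¥784000
  Exemption: 20% × (¥784000 − ¥334000) = ¥90000 ≥ ¥42000, so the exemption is fully phased out
  Base: ¥784000 − ¥0 = ¥784000
  ¥784000 × 20% = ¥156800

Excess of book-profits minimum tax over standard income tax: ¥156800 − ¥143545 = ¥13255.

¥13255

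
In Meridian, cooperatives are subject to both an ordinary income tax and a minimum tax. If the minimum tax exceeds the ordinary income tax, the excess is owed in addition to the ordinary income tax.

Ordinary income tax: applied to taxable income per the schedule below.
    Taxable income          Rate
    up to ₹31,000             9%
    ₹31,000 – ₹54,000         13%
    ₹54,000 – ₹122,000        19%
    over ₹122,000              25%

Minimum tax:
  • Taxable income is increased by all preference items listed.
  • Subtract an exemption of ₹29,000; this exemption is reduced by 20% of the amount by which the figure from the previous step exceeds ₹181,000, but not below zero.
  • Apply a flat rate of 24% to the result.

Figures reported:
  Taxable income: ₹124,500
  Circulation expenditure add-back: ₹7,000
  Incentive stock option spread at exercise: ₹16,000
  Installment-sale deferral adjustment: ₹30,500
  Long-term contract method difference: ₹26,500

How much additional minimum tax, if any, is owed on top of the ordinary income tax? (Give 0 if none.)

Ordinary income tax:
  ₹31,000 × 9% = ₹2,790
  ₹23,000 × 13% = ₹2,990
  ₹68,000 × 19% = ₹12,920
  ₹2,500 × 25% = ₹625
  → ₹19,325

Minimum tax:
  Adjusted income: ₹124,500 + ₹7,000 + ₹16,000 + ₹30,500 + ₹26,500 = ₹204,500
  Exemption: ₹29,000 − 20% × (₹204,500 − ₹181,000) = ₹29,000 − ₹4,700 = ₹24,300
  Base: ₹204,500 − ₹24,300 = ₹180,200
  ₹180,200 × 24% = ₹43,248

Excess of minimum tax over ordinary income tax: ₹43,248 − ₹19,325 = ₹23,923.

₹23,923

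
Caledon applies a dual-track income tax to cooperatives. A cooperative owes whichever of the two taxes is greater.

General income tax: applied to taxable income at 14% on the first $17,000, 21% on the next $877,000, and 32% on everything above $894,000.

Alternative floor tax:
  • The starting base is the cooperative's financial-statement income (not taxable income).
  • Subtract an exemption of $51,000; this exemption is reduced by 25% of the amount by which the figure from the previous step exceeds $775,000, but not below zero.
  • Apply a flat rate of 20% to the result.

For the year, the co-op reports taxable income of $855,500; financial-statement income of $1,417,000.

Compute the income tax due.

$283,400

General income tax:
  $17,000 × 14% = $2,380
  $838,500 × 21% = $176,085
  → $178,465

Alternative floor tax:
  Base (financial-statement income): $1,417,000
  Exemption: 25% × ($1,417,000 − $775,000) = $160,500 ≥ $51,000, so the exemption is fully phased out
  Base: $1,417,000 − $0 = $1,417,000
  $1,417,000 × 20% = $283,400

$283,400 > $178,465, so the alternative floor tax is the binding amount.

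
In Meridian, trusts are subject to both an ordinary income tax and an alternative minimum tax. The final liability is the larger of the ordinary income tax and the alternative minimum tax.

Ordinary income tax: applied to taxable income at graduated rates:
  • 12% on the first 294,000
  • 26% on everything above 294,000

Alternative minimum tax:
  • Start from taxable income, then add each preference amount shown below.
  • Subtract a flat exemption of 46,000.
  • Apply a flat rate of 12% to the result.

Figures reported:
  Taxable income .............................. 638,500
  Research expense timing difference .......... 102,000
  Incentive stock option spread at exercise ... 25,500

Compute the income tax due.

Alternative minimum tax:
  Adjusted income: 638,500 + 102,000 + 25,500 = 766,000
  Less exemption 46,000 → base 720,000
  720,000 × 12% = 86,400

Ordinary income tax:
  294,000 × 12% = 35,280
  344,500 × 26% = 89,570
  → 124,850

124,850 > 86,400, so the ordinary income tax governs.

124,850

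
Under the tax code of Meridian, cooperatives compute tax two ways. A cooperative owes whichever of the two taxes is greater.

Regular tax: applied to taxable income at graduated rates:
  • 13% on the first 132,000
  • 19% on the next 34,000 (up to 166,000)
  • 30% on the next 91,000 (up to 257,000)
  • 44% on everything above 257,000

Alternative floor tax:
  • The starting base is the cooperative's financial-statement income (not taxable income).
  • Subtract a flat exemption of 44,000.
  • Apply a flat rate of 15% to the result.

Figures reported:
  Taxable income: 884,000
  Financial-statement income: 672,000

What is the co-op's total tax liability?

Regular tax:
  132,000 × 13% = 17,160
  34,000 × 19% = 6,460
  91,000 × 30% = 27,300
  627,000 × 44% = 275,880
  → 326,800

Alternative floor tax:
  Base (financial-statement income): 672,000
  Less exemption 44,000 → base 628,000
  628,000 × 15% = 94,200

326,800 > 94,200, so the regular tax governs.

326,800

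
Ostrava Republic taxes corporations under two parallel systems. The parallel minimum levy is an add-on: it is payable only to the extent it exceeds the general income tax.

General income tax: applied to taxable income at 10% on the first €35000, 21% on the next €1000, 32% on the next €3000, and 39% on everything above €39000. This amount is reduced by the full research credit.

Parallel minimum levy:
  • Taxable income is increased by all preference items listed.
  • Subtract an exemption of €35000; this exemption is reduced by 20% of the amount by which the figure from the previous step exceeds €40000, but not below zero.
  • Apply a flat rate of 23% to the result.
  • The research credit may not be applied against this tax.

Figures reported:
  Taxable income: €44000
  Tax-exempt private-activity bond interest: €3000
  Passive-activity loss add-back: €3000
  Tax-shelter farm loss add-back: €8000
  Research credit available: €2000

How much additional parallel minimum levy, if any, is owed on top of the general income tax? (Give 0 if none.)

€1498

General income tax:
  €35000 × 10% = €3500
  €1000 × 21% = €210
  €3000 × 32% = €960
  €5000 × 39% = €1950
  → €6620
  Less research credit €2000 → €4620

Parallel minimum levy:
  Adjusted income: €44000 + €3000 + €3000 + €8000 = €58000
  Exemption: €35000 − 20% × (€58000 − €40000) = €35000 − €3600 = €31400
  Base: €58000 − €31400 = €26600
  €26600 × 23% = €6118

Excess of parallel minimum levy over general income tax: €6118 − €4620 = €1498.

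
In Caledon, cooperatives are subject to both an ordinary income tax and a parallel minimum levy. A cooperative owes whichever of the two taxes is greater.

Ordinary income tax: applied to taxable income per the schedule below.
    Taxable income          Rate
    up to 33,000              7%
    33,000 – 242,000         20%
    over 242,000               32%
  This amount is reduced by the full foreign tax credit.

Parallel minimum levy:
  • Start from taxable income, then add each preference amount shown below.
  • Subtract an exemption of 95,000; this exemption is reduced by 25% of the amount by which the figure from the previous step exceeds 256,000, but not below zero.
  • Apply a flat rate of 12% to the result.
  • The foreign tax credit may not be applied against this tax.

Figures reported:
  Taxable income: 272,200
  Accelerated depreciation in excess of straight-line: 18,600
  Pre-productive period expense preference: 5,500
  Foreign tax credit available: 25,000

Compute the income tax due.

28,774

Ordinary income tax:
  33,000 × 7% = 2,310
  209,000 × 20% = 41,800
  30,200 × 32% = 9,664
  → 53,774
  Less foreign tax credit 25,000 → 28,774

Parallel minimum levy:
  Adjusted income: 272,200 + 18,600 + 5,500 = 296,300
  Exemption: 95,000 − 25% × (296,300 − 256,000) = 95,000 − 10,075 = 84,925
  Base: 296,300 − 84,925 = 211,375
  211,375 × 12% = 25,365

28,774 > 25,365, so the ordinary income tax governs.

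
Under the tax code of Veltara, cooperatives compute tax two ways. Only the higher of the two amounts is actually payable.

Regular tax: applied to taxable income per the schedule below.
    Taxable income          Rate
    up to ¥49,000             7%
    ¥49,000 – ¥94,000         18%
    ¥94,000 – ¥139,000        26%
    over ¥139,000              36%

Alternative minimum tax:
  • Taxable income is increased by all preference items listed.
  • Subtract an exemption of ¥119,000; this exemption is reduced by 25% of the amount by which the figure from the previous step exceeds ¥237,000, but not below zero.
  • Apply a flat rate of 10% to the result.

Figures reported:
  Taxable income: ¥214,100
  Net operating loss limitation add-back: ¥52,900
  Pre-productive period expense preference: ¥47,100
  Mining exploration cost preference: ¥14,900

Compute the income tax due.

Alternative minimum tax:
  Adjusted income: ¥214,100 + ¥52,900 + ¥47,100 + ¥14,900 = ¥329,000
  Exemption: ¥119,000 − 25% × (¥329,000 − ¥237,000) = ¥119,000 − ¥23,000 = ¥96,000
  Base: ¥329,000 − ¥96,000 = ¥233,000
  ¥233,000 × 10% = ¥23,300

Regular tax:
  ¥49,000 × 7% = ¥3,430
  ¥45,000 × 18% = ¥8,100
  ¥45,000 × 26% = ¥11,700
  ¥75,100 × 36% = ¥27,036
  → ¥50,266

¥50,266 > ¥23,300, so the regular tax governs.

¥50,266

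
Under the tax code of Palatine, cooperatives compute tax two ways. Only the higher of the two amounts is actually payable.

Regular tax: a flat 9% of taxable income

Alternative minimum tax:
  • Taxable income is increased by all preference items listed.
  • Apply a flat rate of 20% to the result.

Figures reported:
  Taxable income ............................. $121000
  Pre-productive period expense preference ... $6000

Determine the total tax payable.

Regular tax:
  $121000 × 9% = $10890

Alternative minimum tax:
  Adjusted income: $121000 + $6000 = $127000
  $127000 × 20% = $25400

$25400 > $10890, so the alternative minimum tax is the binding amount.

$25400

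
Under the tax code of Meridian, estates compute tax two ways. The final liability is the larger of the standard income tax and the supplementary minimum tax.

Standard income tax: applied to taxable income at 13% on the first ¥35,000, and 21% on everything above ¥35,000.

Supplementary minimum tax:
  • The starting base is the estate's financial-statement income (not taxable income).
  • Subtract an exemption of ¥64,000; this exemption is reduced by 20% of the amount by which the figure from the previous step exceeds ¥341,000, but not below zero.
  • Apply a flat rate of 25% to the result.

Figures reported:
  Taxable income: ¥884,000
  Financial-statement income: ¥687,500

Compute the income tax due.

Standard income tax:
  ¥35,000 × 13% = ¥4,550
  ¥849,000 × 21% = ¥178,290
  → ¥182,840

Supplementary minimum tax:
  Base (financial-statement income): ¥687,500
  Exemption: 20% × (¥687,500 − ¥341,000) = ¥69,300 ≥ ¥64,000, so the exemption is fully phased out
  Base: ¥687,500 − ¥0 = ¥687,500
  ¥687,500 × 25% = ¥171,875

¥182,840 > ¥171,875, so the standard income tax governs.

¥182,840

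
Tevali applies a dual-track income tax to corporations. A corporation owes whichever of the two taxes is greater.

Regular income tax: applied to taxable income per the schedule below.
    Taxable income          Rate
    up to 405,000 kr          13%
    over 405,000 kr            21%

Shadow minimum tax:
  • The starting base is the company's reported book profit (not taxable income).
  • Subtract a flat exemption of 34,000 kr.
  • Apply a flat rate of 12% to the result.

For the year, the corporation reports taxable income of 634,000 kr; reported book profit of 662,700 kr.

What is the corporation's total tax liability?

100,740 kr

Regular income tax:
  405,000 kr × 13% = 52,650 kr
  229,000 kr × 21% = 48,090 kr
  → 100,740 kr

Shadow minimum tax:
  Base (reported book profit): 662,700 kr
  Less exemption 34,000 kr → base 628,700 kr
  628,700 kr × 12% = 75,444 kr

100,740 kr > 75,444 kr, so the regular income tax governs.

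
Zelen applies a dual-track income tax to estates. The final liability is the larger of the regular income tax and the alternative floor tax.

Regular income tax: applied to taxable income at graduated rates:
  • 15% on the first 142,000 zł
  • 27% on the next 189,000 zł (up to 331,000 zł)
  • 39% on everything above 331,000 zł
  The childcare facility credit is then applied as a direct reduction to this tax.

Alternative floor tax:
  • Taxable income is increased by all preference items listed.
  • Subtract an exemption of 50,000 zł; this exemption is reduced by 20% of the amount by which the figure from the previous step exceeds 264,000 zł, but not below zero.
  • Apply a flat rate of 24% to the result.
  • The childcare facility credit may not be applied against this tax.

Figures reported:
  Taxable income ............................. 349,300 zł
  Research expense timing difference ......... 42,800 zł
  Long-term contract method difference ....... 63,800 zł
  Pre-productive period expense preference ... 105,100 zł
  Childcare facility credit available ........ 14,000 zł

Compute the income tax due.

134,640 zł

Alternative floor tax:
  Adjusted income: 349,300 zł + 42,800 zł + 63,800 zł + 105,100 zł = 561,000 zł
  Exemption: 20% × (561,000 zł − 264,000 zł) = 59,400 zł ≥ 50,000 zł, so the exemption is fully phased out
  Base: 561,000 zł − 0 zł = 561,000 zł
  561,000 zł × 24% = 134,640 zł

Regular income tax:
  142,000 zł × 15% = 21,300 zł
  189,000 zł × 27% = 51,030 zł
  18,300 zł × 39% = 7,137 zł
  → 79,467 zł
  Less childcare facility credit 14,000 zł → 65,467 zł

134,640 zł > 65,467 zł, so the alternative floor tax is the binding amount.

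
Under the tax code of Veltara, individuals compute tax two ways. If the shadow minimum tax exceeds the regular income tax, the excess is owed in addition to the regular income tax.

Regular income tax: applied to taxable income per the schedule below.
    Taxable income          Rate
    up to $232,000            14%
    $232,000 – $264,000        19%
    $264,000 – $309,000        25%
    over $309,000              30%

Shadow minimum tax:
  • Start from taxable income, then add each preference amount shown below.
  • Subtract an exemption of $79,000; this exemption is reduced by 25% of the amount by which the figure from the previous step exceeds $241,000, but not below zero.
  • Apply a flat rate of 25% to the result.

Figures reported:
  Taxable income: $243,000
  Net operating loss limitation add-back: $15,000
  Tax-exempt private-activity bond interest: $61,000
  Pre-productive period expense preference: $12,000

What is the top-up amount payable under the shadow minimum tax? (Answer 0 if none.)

Shadow minimum tax:
  Adjusted income: $243,000 + $15,000 + $61,000 + $12,000 = $331,000
  Exemption: $79,000 − 25% × ($331,000 − $241,000) = $79,000 − $22,500 = $56,500
  Base: $331,000 − $56,500 = $274,500
  $274,500 × 25% = $68,625

Regular income tax:
  $232,000 × 14% = $32,480
  $11,000 × 19% = $2,090
  → $34,570

Excess of shadow minimum tax over regular income tax: $68,625 − $34,570 = $34,055.

$34,055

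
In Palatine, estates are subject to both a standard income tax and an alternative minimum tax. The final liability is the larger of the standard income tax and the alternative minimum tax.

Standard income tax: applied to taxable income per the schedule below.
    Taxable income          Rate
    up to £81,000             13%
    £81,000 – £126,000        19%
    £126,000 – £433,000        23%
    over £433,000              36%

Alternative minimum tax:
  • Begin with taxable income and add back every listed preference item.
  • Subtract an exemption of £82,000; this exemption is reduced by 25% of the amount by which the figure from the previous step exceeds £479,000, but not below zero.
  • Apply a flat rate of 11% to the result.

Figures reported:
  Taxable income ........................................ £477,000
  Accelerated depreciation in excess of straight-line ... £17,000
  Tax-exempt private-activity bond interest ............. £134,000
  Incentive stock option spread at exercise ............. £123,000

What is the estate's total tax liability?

Alternative minimum tax:
  Adjusted income: £477,000 + £17,000 + £134,000 + £123,000 = £751,000
  Exemption: £82,000 − 25% × (£751,000 − £479,000) = £82,000 − £68,000 = £14,000
  Base: £751,000 − £14,000 = £737,000
  £737,000 × 11% = £81,070

Standard income tax:
  £81,000 × 13% = £10,530
  £45,000 × 19% = £8,550
  £307,000 × 23% = £70,610
  £44,000 × 36% = £15,840
  → £105,530

£105,530 > £81,070, so the standard income tax governs.

£105,530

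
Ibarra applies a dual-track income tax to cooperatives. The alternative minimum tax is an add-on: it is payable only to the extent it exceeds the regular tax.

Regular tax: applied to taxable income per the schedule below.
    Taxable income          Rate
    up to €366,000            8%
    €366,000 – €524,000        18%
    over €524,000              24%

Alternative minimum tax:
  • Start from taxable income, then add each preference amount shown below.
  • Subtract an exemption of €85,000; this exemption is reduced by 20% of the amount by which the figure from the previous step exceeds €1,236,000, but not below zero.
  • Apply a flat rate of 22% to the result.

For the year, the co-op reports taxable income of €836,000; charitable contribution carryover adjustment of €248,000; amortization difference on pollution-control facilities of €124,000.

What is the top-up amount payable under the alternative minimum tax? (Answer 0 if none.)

€114,460

Alternative minimum tax:
  Adjusted income: €836,000 + €248,000 + €124,000 = €1,208,000
  Exemption: €1,208,000 ≤ €1,236,000, so full €85,000 applies
  Base: €1,208,000 − €85,000 = €1,123,000
  €1,123,000 × 22% = €247,060

Regular tax:
  €366,000 × 8% = €29,280
  €158,000 × 18% = €28,440
  €312,000 × 24% = €74,880
  → €132,600

Excess of alternative minimum tax over regular tax: €247,060 − €132,600 = €114,460.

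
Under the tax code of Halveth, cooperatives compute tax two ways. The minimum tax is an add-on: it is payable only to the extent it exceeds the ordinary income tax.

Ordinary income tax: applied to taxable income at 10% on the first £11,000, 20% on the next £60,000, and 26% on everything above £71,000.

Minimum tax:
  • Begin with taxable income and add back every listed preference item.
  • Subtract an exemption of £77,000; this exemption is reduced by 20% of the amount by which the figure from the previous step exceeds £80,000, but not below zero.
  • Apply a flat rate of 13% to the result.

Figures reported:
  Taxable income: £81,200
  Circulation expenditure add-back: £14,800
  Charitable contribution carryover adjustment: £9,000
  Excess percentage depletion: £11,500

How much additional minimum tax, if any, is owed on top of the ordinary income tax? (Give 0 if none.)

£0

Ordinary income tax:
  £11,000 × 10% = £1,100
  £60,000 × 20% = £12,000
  £10,200 × 26% = £2,652
  → £15,752

Minimum tax:
  Adjusted income: £81,200 + £14,800 + £9,000 + £11,500 = £116,500
  Exemption: £77,000 − 20% × (£116,500 − £80,000) = £77,000 − £7,300 = £69,700
  Base: £116,500 − £69,700 = £46,800
  £46,800 × 13% = £6,084

£6,084 ≤ £15,752, so no add-on is due.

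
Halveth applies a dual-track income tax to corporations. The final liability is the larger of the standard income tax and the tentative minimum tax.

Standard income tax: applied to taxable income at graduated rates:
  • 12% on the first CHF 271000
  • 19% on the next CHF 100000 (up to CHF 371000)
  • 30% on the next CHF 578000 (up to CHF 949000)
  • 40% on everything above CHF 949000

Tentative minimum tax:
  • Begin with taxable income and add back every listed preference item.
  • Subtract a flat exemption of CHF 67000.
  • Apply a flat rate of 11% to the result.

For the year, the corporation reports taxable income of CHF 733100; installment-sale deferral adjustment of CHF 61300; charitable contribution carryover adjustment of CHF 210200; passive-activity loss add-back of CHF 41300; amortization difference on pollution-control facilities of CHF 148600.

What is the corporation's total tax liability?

CHF 160150

Tentative minimum tax:
  Adjusted income: CHF 733100 + CHF 61300 + CHF 210200 + CHF 41300 + CHF 148600 = CHF 1194500
  Less exemption CHF 67000 → base CHF 1127500
  CHF 1127500 × 11% = CHF 124025

Standard income tax:
  CHF 271000 × 12% = CHF 32520
  CHF 100000 × 19% = CHF 19000
  CHF 362100 × 30% = CHF 108630
  → CHF 160150

CHF 160150 > CHF 124025, so the standard income tax governs.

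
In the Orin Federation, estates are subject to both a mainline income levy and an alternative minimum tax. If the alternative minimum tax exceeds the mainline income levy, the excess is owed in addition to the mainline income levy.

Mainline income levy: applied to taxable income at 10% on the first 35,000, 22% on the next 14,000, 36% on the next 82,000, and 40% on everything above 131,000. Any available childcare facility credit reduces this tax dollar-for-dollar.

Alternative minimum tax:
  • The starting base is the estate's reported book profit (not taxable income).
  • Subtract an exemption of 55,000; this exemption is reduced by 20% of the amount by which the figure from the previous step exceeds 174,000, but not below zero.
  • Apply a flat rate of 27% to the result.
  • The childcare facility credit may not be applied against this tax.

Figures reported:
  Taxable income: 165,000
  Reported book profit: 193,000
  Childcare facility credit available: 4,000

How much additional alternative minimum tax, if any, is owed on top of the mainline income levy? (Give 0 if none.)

Alternative minimum tax:
  Base (reported book profit): 193,000
  Exemption: 55,000 − 20% × (193,000 − 174,000) = 55,000 − 3,800 = 51,200
  Base: 193,000 − 51,200 = 141,800
  141,800 × 27% = 38,286

Mainline income levy:
  35,000 × 10% = 3,500
  14,000 × 22% = 3,080
  82,000 × 36% = 29,520
  34,000 × 40% = 13,600
  → 49,700
  Less childcare facility credit 4,000 → 45,700

38,286 ≤ 45,700, so no add-on is due.

0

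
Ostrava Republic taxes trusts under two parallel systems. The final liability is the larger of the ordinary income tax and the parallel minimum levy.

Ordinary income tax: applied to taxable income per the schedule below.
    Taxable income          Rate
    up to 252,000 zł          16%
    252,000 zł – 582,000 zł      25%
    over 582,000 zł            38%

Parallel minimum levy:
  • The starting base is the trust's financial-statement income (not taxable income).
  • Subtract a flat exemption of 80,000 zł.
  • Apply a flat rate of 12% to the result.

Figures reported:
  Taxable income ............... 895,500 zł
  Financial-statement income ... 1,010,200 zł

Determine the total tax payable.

Parallel minimum levy:
  Base (financial-statement income): 1,010,200 zł
  Less exemption 80,000 zł → base 930,200 zł
  930,200 zł × 12% = 111,624 zł

Ordinary income tax:
  252,000 zł × 16% = 40,320 zł
  330,000 zł × 25% = 82,500 zł
  313,500 zł × 38% = 119,130 zł
  → 241,950 zł

241,950 zł > 111,624 zł, so the ordinary income tax governs.

241,950 zł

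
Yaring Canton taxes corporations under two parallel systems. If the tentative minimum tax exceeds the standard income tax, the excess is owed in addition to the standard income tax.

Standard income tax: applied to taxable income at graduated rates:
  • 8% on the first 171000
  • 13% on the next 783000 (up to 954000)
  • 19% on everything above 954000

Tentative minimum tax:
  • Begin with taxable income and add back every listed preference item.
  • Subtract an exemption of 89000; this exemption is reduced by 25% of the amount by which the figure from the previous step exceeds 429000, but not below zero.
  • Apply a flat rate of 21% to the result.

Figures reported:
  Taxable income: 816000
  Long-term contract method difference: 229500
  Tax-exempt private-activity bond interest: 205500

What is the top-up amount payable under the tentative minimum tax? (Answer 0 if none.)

Tentative minimum tax:
  Adjusted income: 816000 + 229500 + 205500 = 1251000
  Exemption: 25% × (1251000 − 429000) = 205500 ≥ 89000, so the exemption is fully phased out
  Base: 1251000 − 0 = 1251000
  1251000 × 21% = 262710

Standard income tax:
  171000 × 8% = 13680
  645000 × 13% = 83850
  → 97530

Excess of tentative minimum tax over standard income tax: 262710 − 97530 = 165180.

165180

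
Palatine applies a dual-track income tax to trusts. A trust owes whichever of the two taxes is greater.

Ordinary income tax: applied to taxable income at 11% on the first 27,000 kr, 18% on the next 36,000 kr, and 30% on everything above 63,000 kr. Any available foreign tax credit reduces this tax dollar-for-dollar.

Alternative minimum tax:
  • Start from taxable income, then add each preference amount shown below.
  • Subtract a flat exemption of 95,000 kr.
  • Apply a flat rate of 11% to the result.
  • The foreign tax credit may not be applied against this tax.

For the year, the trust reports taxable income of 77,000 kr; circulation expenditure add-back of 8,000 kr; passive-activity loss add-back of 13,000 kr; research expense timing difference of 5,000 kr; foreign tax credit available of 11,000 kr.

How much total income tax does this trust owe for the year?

Alternative minimum tax:
  Adjusted income: 77,000 kr + 8,000 kr + 13,000 kr + 5,000 kr = 103,000 kr
  Less exemption 95,000 kr → base 8,000 kr
  8,000 kr × 11% = 880 kr

Ordinary income tax:
  27,000 kr × 11% = 2,970 kr
  36,000 kr × 18% = 6,480 kr
  14,000 kr × 30% = 4,200 kr
  → 13,650 kr
  Less foreign tax credit 11,000 kr → 2,650 kr

2,650 kr > 880 kr, so the ordinary income tax governs.

2,650 kr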